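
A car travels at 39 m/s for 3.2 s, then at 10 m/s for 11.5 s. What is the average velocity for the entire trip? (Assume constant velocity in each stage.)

d₁ = v₁t₁ = 39 × 3.2 = 124.8 m
d₂ = v₂t₂ = 10 × 11.5 = 115.0 m
d_total = 239.8 m, t_total = 14.7 s
v_avg = d_total/t_total = 239.8/14.7 = 16.31 m/s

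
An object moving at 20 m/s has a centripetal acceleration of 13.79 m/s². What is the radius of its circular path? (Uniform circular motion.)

r = v²/a_c = 20²/13.79 = 29.01 m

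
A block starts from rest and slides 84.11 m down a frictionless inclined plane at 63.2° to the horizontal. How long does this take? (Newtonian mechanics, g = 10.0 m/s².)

a = g sin(θ) = 10.0 × sin(63.2°) = 8.9259 m/s²
t = √(2d/a) = √(2 × 84.11 / 8.9259) = 4.34 s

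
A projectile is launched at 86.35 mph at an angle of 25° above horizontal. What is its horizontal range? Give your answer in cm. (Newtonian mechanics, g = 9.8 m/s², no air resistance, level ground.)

v₀ = 86.35 mph × 0.44704 = 38.6019 m/s
R = v₀² × sin(2θ) / g = 38.6019² × sin(2 × 25°) / 9.8 = 1490.11 × 0.766044 / 9.8 = 116.479 m
R = 116.479 m / 0.01 = 11650 cm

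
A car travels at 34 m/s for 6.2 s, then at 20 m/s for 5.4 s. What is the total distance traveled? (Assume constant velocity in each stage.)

d₁ = v₁t₁ = 34 × 6.2 = 210.8 m
d₂ = v₂t₂ = 20 × 5.4 = 108.0 m
d_total = 210.8 + 108.0 = 318.8 m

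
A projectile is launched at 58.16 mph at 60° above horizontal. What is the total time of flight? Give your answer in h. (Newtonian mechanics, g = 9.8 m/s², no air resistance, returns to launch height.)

v₀ = 58.16 mph × 0.44704 = 25.9998 m/s
T = 2 × v₀ × sin(θ) / g = 2 × 25.9998 × sin(60°) / 9.8 = 2 × 25.9998 × 0.866025 / 9.8 = 4.5952 s
T = 4.5952 s / 3600.0 = 0.001276 h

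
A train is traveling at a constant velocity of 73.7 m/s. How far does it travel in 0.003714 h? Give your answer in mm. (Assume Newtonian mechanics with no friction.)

t = 0.003714 h × 3600.0 = 13.3704 s
d = v × t = 73.7 × 13.3704 = 985.398 m
d = 985.398 m / 0.001 = 985400 mm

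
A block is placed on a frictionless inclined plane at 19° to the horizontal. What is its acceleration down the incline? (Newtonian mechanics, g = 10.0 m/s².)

a = g sin(θ) = 10.0 × sin(19°) = 10.0 × 0.3256 = 3.26 m/s²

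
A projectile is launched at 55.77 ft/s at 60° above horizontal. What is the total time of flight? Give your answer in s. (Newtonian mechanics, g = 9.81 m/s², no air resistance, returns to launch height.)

v₀ = 55.77 ft/s × 0.3048 = 16.9987 m/s
T = 2 × v₀ × sin(θ) / g = 2 × 16.9987 × sin(60°) / 9.81 = 2 × 16.9987 × 0.866025 / 9.81 = 3.001 s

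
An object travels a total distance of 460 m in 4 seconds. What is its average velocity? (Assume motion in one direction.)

v_avg = Δd / Δt = 460 / 4 = 115.0 m/s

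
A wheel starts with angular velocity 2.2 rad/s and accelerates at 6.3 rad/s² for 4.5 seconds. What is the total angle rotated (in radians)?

θ = ω₀t + ½αt² = 2.2×4.5 + ½×6.3×4.5² = 73.69 rad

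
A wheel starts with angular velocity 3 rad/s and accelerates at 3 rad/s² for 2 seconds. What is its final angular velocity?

ω = ω₀ + αt = 3 + 3 × 2 = 9 rad/s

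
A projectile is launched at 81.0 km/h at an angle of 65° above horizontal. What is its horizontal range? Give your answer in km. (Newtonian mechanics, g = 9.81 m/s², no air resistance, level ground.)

v₀ = 81.0 km/h × 0.2777777777777778 = 22.5 m/s
R = v₀² × sin(2θ) / g = 22.5² × sin(2 × 65°) / 9.81 = 506.25 × 0.766044 / 9.81 = 39.5321 m
R = 39.5321 m / 1000.0 = 0.03953 km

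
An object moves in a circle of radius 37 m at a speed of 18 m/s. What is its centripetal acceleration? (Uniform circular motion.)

a_c = v²/r = 18²/37 = 324/37 = 8.76 m/s²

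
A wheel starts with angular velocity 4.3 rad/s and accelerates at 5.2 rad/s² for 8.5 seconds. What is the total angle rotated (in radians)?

θ = ω₀t + ½αt² = 4.3×8.5 + ½×5.2×8.5² = 224.4 rad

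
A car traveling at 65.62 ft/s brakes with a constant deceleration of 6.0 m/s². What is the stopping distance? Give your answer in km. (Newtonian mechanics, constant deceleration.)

v₀ = 65.62 ft/s × 0.3048 = 20.001 m/s
d = v₀² / (2a) = 20.001² / (2 × 6.0) = 400.04 / 12.0 = 33.3367 m
d = 33.3367 m / 1000.0 = 0.03334 km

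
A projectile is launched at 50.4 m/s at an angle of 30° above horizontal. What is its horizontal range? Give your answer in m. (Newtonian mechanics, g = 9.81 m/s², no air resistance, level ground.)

R = v₀² × sin(2θ) / g = 50.4² × sin(2 × 30°) / 9.81 = 2540.16 × 0.866025 / 9.81 = 224.2 m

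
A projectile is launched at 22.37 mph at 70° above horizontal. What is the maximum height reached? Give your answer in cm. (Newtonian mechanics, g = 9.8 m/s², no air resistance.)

v₀ = 22.37 mph × 0.44704 = 10.0003 m/s
H = v₀² × sin²(θ) / (2g) = 10.0003² × sin(70°)² / (2 × 9.8) = 100.006 × 0.883022 / 19.6 = 4.50548 m
H = 4.50548 m / 0.01 = 450.5 cm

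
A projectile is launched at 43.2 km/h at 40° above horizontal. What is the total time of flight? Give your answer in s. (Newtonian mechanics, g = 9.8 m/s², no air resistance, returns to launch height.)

v₀ = 43.2 km/h × 0.2777777777777778 = 12.0 m/s
T = 2 × v₀ × sin(θ) / g = 2 × 12.0 × sin(40°) / 9.8 = 2 × 12.0 × 0.642788 / 9.8 = 1.574 s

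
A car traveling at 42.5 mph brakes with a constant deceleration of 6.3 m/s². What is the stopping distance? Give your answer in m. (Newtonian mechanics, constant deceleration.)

v₀ = 42.5 mph × 0.44704 = 18.9992 m/s
d = v₀² / (2a) = 18.9992² / (2 × 6.3) = 360.97 / 12.6 = 28.65 m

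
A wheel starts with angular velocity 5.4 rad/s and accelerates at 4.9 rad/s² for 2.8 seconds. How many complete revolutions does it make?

θ = ω₀t + ½αt² = 5.4×2.8 + ½×4.9×2.8² = 34.328 rad
Total revolutions = θ/(2π) = 34.328/(2π) = 5.46
Complete revolutions = ⌊5.46⌋ = 5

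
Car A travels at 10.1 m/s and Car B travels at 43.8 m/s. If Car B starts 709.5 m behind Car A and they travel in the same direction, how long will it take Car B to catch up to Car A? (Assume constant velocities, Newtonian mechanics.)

Relative speed: v_rel = 43.8 - 10.1 = 33.7 m/s
Time to catch: t = d₀/v_rel = 709.5/33.7 = 21.05 s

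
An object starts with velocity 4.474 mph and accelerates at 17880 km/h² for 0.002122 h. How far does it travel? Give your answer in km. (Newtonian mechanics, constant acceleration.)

v₀ = 4.474 mph × 0.44704 = 2.00006 m/s
a = 17880 km/h² × 7.716049382716049e-05 = 1.37963 m/s²
t = 0.002122 h × 3600.0 = 7.6392 s
d = v₀ × t + ½ × a × t² = 2.00006 × 7.6392 + 0.5 × 1.37963 × 7.6392² = 55.5347 m
d = 55.5347 m / 1000.0 = 0.05553 km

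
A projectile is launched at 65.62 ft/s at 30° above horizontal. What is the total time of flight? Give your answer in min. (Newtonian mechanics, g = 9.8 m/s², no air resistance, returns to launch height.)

v₀ = 65.62 ft/s × 0.3048 = 20.001 m/s
T = 2 × v₀ × sin(θ) / g = 2 × 20.001 × sin(30°) / 9.8 = 2 × 20.001 × 0.5 / 9.8 = 2.04092 s
T = 2.04092 s / 60.0 = 0.03402 min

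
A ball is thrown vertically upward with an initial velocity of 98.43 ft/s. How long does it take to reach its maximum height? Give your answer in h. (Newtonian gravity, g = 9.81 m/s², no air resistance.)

v₀ = 98.43 ft/s × 0.3048 = 30.0015 m/s
t_up = v₀ / g = 30.0015 / 9.81 = 3.05826 s
t_up = 3.05826 s / 3600.0 = 0.0008495 h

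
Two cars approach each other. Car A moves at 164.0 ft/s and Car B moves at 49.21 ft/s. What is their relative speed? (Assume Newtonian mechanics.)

v_rel = v_A + v_B = 164.0 + 49.21 = 213.21 ft/s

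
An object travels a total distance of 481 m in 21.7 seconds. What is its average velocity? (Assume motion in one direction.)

v_avg = Δd / Δt = 481 / 21.7 = 22.17 m/s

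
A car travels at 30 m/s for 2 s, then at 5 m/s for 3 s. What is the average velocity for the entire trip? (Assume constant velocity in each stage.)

d₁ = v₁t₁ = 30 × 2 = 60 m
d₂ = v₂t₂ = 5 × 3 = 15 m
d_total = 75 m, t_total = 5 s
v_avg = d_total/t_total = 75/5 = 15.0 m/s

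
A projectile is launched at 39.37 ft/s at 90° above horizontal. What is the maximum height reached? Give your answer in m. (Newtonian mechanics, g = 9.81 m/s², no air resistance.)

v₀ = 39.37 ft/s × 0.3048 = 12.0 m/s
H = v₀² × sin²(θ) / (2g) = 12.0² × sin(90°)² / (2 × 9.81) = 144.0 × 1.0 / 19.62 = 7.339 m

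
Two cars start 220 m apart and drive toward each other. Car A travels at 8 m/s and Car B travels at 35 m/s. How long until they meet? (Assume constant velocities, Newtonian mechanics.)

Combined speed: v_combined = 8 + 35 = 43 m/s
Time to meet: t = d/v_combined = 220/43 = 5.12 s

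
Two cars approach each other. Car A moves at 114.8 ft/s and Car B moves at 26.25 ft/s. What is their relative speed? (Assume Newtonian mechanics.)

v_rel = v_A + v_B = 114.8 + 26.25 = 141.05 ft/s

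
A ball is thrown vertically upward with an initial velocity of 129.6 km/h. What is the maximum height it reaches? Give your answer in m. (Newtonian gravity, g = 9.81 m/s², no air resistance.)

v₀ = 129.6 km/h × 0.2777777777777778 = 36.0 m/s
h_max = v₀² / (2g) = 36.0² / (2 × 9.81) = 1296.0 / 19.62 = 66.06 m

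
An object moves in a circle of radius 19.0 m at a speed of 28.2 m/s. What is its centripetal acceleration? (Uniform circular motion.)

a_c = v²/r = 28.2²/19.0 = 795.24/19.0 = 41.85 m/s²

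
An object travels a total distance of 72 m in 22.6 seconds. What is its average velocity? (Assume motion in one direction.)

v_avg = Δd / Δt = 72 / 22.6 = 3.19 m/s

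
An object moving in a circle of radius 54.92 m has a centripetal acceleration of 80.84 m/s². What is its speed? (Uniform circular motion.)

v = √(a_c × r) = √(80.84 × 54.92) = 66.63 m/s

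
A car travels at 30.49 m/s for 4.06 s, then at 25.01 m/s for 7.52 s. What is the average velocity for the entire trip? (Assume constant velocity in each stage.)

d₁ = v₁t₁ = 30.49 × 4.06 = 123.7894 m
d₂ = v₂t₂ = 25.01 × 7.52 = 188.0752 m
d_total = 311.8646 m, t_total = 11.58 s
v_avg = d_total/t_total = 311.8646/11.58 = 26.93 m/s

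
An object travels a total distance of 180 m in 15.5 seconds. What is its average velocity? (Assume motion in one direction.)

v_avg = Δd / Δt = 180 / 15.5 = 11.61 m/s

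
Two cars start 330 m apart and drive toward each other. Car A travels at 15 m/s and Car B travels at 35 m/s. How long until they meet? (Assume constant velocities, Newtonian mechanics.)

Combined speed: v_combined = 15 + 35 = 50 m/s
Time to meet: t = d/v_combined = 330/50 = 6.6 s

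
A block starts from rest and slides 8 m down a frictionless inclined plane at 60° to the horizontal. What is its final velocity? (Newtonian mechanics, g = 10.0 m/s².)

a = g sin(θ) = 10.0 × sin(60°) = 8.6603 m/s²
v = √(2ad) = √(2 × 8.6603 × 8) = 11.77 m/s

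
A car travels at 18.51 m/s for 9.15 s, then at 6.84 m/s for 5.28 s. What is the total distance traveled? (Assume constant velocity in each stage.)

d₁ = v₁t₁ = 18.51 × 9.15 = 169.3665 m
d₂ = v₂t₂ = 6.84 × 5.28 = 36.1152 m
d_total = 169.3665 + 36.1152 = 205.48 m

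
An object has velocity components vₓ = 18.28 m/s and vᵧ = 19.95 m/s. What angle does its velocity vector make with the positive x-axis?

θ = arctan(vᵧ/vₓ) = arctan(19.95/18.28) = 47.5°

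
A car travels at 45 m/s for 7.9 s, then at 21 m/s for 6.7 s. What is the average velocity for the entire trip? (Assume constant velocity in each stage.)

d₁ = v₁t₁ = 45 × 7.9 = 355.5 m
d₂ = v₂t₂ = 21 × 6.7 = 140.7 m
d_total = 496.2 m, t_total = 14.6 s
v_avg = d_total/t_total = 496.2/14.6 = 33.99 m/s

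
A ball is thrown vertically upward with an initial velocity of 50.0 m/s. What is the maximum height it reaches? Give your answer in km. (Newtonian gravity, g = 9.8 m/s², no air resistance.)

h_max = v₀² / (2g) = 50.0² / (2 × 9.8) = 2500.0 / 19.6 = 127.551 m
h_max = 127.551 m / 1000.0 = 0.1276 km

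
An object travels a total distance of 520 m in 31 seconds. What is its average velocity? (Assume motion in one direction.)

v_avg = Δd / Δt = 520 / 31 = 16.77 m/s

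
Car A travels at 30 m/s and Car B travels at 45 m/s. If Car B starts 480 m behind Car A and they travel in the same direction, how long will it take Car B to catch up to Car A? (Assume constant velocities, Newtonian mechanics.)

Relative speed: v_rel = 45 - 30 = 15 m/s
Time to catch: t = d₀/v_rel = 480/15 = 32.0 s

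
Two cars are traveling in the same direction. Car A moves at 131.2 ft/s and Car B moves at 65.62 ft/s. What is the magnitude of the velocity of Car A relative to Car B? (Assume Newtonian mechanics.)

v_rel = |v_A - v_B| = |131.2 - 65.62| = 65.58 ft/s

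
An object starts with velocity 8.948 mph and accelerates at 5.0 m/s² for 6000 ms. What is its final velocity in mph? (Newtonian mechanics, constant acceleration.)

v₀ = 8.948 mph × 0.44704 = 4.00011 m/s
t = 6000 ms × 0.001 = 6.0 s
v = v₀ + a × t = 4.00011 + 5.0 × 6.0 = 34.0001 m/s
v = 34.0001 m/s / 0.44704 = 76.06 mph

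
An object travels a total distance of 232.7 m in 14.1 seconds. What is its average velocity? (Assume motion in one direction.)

v_avg = Δd / Δt = 232.7 / 14.1 = 16.5 m/s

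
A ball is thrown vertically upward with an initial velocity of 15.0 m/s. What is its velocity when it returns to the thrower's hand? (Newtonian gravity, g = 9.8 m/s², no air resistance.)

By conservation of energy (no air resistance), the ball returns to the throw height with the same speed as launch, but directed downward.
|v_ground| = v₀ = 15.0 m/s
v_ground = 15.0 m/s (downward)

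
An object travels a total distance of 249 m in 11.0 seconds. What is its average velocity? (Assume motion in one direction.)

v_avg = Δd / Δt = 249 / 11.0 = 22.64 m/s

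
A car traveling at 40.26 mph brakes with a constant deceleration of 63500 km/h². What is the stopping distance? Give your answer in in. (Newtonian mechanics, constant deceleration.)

v₀ = 40.26 mph × 0.44704 = 17.9978 m/s
a = 63500 km/h² × 7.716049382716049e-05 = 4.89969 m/s²
d = v₀² / (2a) = 17.9978² / (2 × 4.89969) = 323.921 / 9.79938 = 33.0553 m
d = 33.0553 m / 0.0254 = 1301 in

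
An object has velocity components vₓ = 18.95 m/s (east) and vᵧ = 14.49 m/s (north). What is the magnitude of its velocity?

|v| = √(vₓ² + vᵧ²) = √(18.95² + 14.49²) = √(569.0626) = 23.86 m/s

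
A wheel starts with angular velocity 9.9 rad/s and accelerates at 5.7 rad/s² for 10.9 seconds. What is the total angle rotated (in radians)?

θ = ω₀t + ½αt² = 9.9×10.9 + ½×5.7×10.9² = 446.52 rad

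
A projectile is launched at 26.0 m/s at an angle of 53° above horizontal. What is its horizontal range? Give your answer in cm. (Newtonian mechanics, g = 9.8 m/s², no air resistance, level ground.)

R = v₀² × sin(2θ) / g = 26.0² × sin(2 × 53°) / 9.8 = 676.0 × 0.961262 / 9.8 = 66.3075 m
R = 66.3075 m / 0.01 = 6631 cm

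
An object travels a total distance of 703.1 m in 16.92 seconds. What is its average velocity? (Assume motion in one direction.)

v_avg = Δd / Δt = 703.1 / 16.92 = 41.55 m/s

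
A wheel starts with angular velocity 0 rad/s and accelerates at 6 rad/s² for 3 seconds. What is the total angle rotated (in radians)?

θ = ω₀t + ½αt² = 0×3 + ½×6×3² = 27.0 rad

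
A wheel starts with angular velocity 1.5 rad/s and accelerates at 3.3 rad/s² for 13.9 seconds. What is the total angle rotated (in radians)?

θ = ω₀t + ½αt² = 1.5×13.9 + ½×3.3×13.9² = 339.65 rad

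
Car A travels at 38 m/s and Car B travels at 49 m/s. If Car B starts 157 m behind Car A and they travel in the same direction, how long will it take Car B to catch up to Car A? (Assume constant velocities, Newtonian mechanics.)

Relative speed: v_rel = 49 - 38 = 11 m/s
Time to catch: t = d₀/v_rel = 157/11 = 14.27 s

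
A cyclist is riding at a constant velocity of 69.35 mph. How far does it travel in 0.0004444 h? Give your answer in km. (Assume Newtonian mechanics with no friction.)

v = 69.35 mph × 0.44704 = 31.0022 m/s
t = 0.0004444 h × 3600.0 = 1.59984 s
d = v × t = 31.0022 × 1.59984 = 49.5986 m
d = 49.5986 m / 1000.0 = 0.0496 km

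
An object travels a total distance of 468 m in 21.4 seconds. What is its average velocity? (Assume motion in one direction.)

v_avg = Δd / Δt = 468 / 21.4 = 21.87 m/s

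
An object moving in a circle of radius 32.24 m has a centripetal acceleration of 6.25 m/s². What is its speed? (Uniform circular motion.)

v = √(a_c × r) = √(6.25 × 32.24) = 14.2 m/s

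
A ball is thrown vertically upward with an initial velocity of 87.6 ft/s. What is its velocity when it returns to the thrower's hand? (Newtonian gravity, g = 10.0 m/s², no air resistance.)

By conservation of energy (no air resistance), the ball returns to the throw height with the same speed as launch, but directed downward.
|v_ground| = v₀ = 87.6 ft/s
v_ground = 87.6 ft/s (downward)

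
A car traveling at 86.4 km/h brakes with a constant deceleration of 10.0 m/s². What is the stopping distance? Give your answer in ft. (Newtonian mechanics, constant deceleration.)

v₀ = 86.4 km/h × 0.2777777777777778 = 24.0 m/s
d = v₀² / (2a) = 24.0² / (2 × 10.0) = 576.0 / 20.0 = 28.8 m
d = 28.8 m / 0.3048 = 94.49 ft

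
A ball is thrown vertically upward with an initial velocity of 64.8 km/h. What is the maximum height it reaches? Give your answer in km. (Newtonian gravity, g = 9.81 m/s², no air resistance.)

v₀ = 64.8 km/h × 0.2777777777777778 = 18.0 m/s
h_max = v₀² / (2g) = 18.0² / (2 × 9.81) = 324.0 / 19.62 = 16.5138 m
h_max = 16.5138 m / 1000.0 = 0.01651 km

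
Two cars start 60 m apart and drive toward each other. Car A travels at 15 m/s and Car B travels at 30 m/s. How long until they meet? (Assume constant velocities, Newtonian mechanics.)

Combined speed: v_combined = 15 + 30 = 45 m/s
Time to meet: t = d/v_combined = 60/45 = 1.33 s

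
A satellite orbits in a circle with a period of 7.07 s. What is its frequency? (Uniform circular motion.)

f = 1/T = 1/7.07 = 0.1414 Hz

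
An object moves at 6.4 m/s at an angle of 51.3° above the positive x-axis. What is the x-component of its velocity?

vₓ = v cos(θ) = 6.4 × cos(51.3°) = 4.0 m/s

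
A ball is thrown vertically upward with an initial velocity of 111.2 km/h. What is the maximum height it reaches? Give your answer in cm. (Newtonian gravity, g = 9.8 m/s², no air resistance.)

v₀ = 111.2 km/h × 0.2777777777777778 = 30.8889 m/s
h_max = v₀² / (2g) = 30.8889² / (2 × 9.8) = 954.124 / 19.6 = 48.6798 m
h_max = 48.6798 m / 0.01 = 4868 cm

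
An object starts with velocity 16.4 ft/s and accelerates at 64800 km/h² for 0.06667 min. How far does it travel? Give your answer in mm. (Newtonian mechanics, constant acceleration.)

v₀ = 16.4 ft/s × 0.3048 = 4.99872 m/s
a = 64800 km/h² × 7.716049382716049e-05 = 5.0 m/s²
t = 0.06667 min × 60.0 = 4.0002 s
d = v₀ × t + ½ × a × t² = 4.99872 × 4.0002 + 0.5 × 5.0 × 4.0002² = 59.9999 m
d = 59.9999 m / 0.001 = 60000 mm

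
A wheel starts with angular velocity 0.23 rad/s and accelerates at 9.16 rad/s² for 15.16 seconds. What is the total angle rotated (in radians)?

θ = ω₀t + ½αt² = 0.23×15.16 + ½×9.16×15.16² = 1056.09 rad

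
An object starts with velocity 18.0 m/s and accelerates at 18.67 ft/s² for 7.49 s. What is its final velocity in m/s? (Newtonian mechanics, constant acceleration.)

a = 18.67 ft/s² × 0.3048 = 5.69062 m/s²
v = v₀ + a × t = 18.0 + 5.69062 × 7.49 = 60.62 m/s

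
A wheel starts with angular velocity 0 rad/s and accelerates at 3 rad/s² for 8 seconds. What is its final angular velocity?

ω = ω₀ + αt = 0 + 3 × 8 = 24 rad/s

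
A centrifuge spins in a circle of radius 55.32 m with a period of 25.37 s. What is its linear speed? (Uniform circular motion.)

v = 2πr/T = 2π×55.32/25.37 = 13.7 m/s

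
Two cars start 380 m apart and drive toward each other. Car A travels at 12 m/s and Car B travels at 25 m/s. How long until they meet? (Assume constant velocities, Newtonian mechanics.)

Combined speed: v_combined = 12 + 25 = 37 m/s
Time to meet: t = d/v_combined = 380/37 = 10.27 s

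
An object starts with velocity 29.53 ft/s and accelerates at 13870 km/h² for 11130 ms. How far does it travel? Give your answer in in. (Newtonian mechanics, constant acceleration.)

v₀ = 29.53 ft/s × 0.3048 = 9.00074 m/s
a = 13870 km/h² × 7.716049382716049e-05 = 1.07022 m/s²
t = 11130 ms × 0.001 = 11.13 s
d = v₀ × t + ½ × a × t² = 9.00074 × 11.13 + 0.5 × 1.07022 × 11.13² = 166.466 m
d = 166.466 m / 0.0254 = 6554 in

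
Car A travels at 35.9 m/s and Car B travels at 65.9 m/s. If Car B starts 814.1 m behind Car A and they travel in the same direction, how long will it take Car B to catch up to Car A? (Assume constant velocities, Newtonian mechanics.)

Relative speed: v_rel = 65.9 - 35.9 = 30.0 m/s
Time to catch: t = d₀/v_rel = 814.1/30.0 = 27.14 s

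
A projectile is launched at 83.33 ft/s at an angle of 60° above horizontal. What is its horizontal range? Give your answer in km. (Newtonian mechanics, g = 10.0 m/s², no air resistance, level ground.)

v₀ = 83.33 ft/s × 0.3048 = 25.399 m/s
R = v₀² × sin(2θ) / g = 25.399² × sin(2 × 60°) / 10.0 = 645.109 × 0.866025 / 10.0 = 55.8681 m
R = 55.8681 m / 1000.0 = 0.05587 km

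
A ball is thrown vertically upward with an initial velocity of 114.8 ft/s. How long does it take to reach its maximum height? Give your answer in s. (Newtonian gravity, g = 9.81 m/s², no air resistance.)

v₀ = 114.8 ft/s × 0.3048 = 34.991 m/s
t_up = v₀ / g = 34.991 / 9.81 = 3.567 s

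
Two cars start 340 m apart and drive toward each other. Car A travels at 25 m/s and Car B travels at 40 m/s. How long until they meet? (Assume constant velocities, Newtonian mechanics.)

Combined speed: v_combined = 25 + 40 = 65 m/s
Time to meet: t = d/v_combined = 340/65 = 5.23 s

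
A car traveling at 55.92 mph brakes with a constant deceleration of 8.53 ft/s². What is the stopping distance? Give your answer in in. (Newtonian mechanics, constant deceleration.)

v₀ = 55.92 mph × 0.44704 = 24.9985 m/s
a = 8.53 ft/s² × 0.3048 = 2.59994 m/s²
d = v₀² / (2a) = 24.9985² / (2 × 2.59994) = 624.925 / 5.19988 = 120.181 m
d = 120.181 m / 0.0254 = 4732 in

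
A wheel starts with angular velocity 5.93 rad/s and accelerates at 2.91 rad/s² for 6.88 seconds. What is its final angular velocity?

ω = ω₀ + αt = 5.93 + 2.91 × 6.88 = 25.95 rad/s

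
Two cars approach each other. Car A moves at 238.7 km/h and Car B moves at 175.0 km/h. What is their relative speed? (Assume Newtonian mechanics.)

v_rel = v_A + v_B = 238.7 + 175.0 = 413.7 km/h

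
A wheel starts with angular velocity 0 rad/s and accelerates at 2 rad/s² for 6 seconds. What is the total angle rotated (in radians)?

θ = ω₀t + ½αt² = 0×6 + ½×2×6² = 36.0 rad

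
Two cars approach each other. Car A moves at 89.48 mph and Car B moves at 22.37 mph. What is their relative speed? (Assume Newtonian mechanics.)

v_rel = v_A + v_B = 89.48 + 22.37 = 111.85 mph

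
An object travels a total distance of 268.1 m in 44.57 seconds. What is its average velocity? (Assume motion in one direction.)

v_avg = Δd / Δt = 268.1 / 44.57 = 6.02 m/s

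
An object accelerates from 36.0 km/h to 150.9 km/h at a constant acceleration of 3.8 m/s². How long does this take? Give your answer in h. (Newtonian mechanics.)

v₀ = 36.0 km/h × 0.2777777777777778 = 10.0 m/s
v = 150.9 km/h × 0.2777777777777778 = 41.9167 m/s
t = (v - v₀) / a = (41.9167 - 10.0) / 3.8 = 8.39913 s
t = 8.39913 s / 3600.0 = 0.002333 h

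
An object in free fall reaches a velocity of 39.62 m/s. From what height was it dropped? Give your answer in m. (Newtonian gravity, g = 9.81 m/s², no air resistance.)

h = v² / (2g) = 39.62² / (2 × 9.81) = 80.01 m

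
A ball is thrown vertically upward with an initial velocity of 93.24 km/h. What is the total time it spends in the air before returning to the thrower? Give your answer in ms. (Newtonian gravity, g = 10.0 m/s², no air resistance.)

v₀ = 93.24 km/h × 0.2777777777777778 = 25.9 m/s
t_total = 2 × v₀ / g = 2 × 25.9 / 10.0 = 5.18 s
t_total = 5.18 s / 0.001 = 5180 ms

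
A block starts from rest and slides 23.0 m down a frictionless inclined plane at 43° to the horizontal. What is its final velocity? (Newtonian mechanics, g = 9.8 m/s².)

a = g sin(θ) = 9.8 × sin(43°) = 6.6836 m/s²
v = √(2ad) = √(2 × 6.6836 × 23.0) = 17.53 m/s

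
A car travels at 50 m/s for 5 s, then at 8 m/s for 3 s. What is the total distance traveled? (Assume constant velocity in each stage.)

d₁ = v₁t₁ = 50 × 5 = 250 m
d₂ = v₂t₂ = 8 × 3 = 24 m
d_total = 250 + 24 = 274 m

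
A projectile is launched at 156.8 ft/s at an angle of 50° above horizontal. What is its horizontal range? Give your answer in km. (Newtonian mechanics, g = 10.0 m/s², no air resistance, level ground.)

v₀ = 156.8 ft/s × 0.3048 = 47.7926 m/s
R = v₀² × sin(2θ) / g = 47.7926² × sin(2 × 50°) / 10.0 = 2284.13 × 0.984808 / 10.0 = 224.943 m
R = 224.943 m / 1000.0 = 0.2249 km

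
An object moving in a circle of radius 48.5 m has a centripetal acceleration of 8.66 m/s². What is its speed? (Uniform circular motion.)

v = √(a_c × r) = √(8.66 × 48.5) = 20.49 m/s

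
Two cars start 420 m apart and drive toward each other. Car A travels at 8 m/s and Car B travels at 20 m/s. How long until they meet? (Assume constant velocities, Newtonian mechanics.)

Combined speed: v_combined = 8 + 20 = 28 m/s
Time to meet: t = d/v_combined = 420/28 = 15.0 s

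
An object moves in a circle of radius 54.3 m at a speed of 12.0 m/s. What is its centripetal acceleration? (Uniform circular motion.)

a_c = v²/r = 12.0²/54.3 = 144.0/54.3 = 2.65 m/s²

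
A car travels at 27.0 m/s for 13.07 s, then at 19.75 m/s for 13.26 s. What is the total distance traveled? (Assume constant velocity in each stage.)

d₁ = v₁t₁ = 27.0 × 13.07 = 352.89 m
d₂ = v₂t₂ = 19.75 × 13.26 = 261.885 m
d_total = 352.89 + 261.885 = 614.77 m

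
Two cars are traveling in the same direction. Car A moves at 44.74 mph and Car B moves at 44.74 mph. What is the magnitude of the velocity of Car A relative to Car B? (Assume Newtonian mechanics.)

v_rel = |v_A - v_B| = |44.74 - 44.74| = 0.0 mph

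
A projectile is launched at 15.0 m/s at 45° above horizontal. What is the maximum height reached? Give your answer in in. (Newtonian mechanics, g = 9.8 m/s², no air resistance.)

H = v₀² × sin²(θ) / (2g) = 15.0² × sin(45°)² / (2 × 9.8) = 225.0 × 0.5 / 19.6 = 5.7398 m
H = 5.7398 m / 0.0254 = 226.0 in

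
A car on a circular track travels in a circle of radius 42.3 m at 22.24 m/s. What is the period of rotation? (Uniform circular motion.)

T = 2πr/v = 2π×42.3/22.24 = 11.95 s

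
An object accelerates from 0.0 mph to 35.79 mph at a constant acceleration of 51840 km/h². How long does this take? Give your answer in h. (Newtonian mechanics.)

v₀ = 0.0 mph × 0.44704 = 0.0 m/s
v = 35.79 mph × 0.44704 = 15.9996 m/s
a = 51840 km/h² × 7.716049382716049e-05 = 4.0 m/s²
t = (v - v₀) / a = (15.9996 - 0.0) / 4.0 = 3.9999 s
t = 3.9999 s / 3600.0 = 0.001111 h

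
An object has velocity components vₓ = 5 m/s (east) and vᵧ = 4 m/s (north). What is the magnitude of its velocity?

|v| = √(vₓ² + vᵧ²) = √(5² + 4²) = √(41) = 6.4 m/s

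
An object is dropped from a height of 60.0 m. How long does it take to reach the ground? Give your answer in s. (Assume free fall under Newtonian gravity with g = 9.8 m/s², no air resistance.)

t = √(2h/g) = √(2 × 60.0 / 9.8) = 3.499 s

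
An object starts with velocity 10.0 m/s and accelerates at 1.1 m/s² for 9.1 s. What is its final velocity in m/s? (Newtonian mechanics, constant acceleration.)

v = v₀ + a × t = 10.0 + 1.1 × 9.1 = 20.01 m/s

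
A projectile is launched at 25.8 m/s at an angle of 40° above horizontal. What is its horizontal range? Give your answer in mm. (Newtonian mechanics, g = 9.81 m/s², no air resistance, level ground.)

R = v₀² × sin(2θ) / g = 25.8² × sin(2 × 40°) / 9.81 = 665.64 × 0.984808 / 9.81 = 66.8224 m
R = 66.8224 m / 0.001 = 66820 mm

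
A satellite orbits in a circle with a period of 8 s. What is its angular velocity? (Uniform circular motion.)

ω = 2π/T = 2π/8 = 0.7854 rad/s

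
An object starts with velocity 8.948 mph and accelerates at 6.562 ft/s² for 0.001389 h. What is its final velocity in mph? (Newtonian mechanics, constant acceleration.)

v₀ = 8.948 mph × 0.44704 = 4.00011 m/s
a = 6.562 ft/s² × 0.3048 = 2.0001 m/s²
t = 0.001389 h × 3600.0 = 5.0004 s
v = v₀ + a × t = 4.00011 + 2.0001 × 5.0004 = 14.0014 m/s
v = 14.0014 m/s / 0.44704 = 31.32 mph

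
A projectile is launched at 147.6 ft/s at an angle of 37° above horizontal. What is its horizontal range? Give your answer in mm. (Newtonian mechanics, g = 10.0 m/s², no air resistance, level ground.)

v₀ = 147.6 ft/s × 0.3048 = 44.9885 m/s
R = v₀² × sin(2θ) / g = 44.9885² × sin(2 × 37°) / 10.0 = 2023.97 × 0.961262 / 10.0 = 194.557 m
R = 194.557 m / 0.001 = 194600 mm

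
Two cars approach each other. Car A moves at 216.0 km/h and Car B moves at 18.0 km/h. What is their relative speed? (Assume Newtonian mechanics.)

v_rel = v_A + v_B = 216.0 + 18.0 = 234.0 km/h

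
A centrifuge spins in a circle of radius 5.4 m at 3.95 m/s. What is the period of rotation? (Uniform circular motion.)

T = 2πr/v = 2π×5.4/3.95 = 8.59 s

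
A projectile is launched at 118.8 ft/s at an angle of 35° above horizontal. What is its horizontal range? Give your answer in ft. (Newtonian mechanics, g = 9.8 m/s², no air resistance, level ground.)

v₀ = 118.8 ft/s × 0.3048 = 36.2102 m/s
R = v₀² × sin(2θ) / g = 36.2102² × sin(2 × 35°) / 9.8 = 1311.18 × 0.939693 / 9.8 = 125.725 m
R = 125.725 m / 0.3048 = 412.5 ft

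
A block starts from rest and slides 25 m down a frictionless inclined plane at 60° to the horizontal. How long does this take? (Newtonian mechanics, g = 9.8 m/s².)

a = g sin(θ) = 9.8 × sin(60°) = 8.487 m/s²
t = √(2d/a) = √(2 × 25 / 8.487) = 2.43 s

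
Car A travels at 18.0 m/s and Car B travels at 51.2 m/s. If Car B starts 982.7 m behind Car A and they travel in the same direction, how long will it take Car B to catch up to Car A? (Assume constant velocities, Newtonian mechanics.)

Relative speed: v_rel = 51.2 - 18.0 = 33.2 m/s
Time to catch: t = d₀/v_rel = 982.7/33.2 = 29.6 s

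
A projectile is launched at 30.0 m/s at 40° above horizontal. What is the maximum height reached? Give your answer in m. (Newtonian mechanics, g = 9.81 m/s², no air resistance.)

H = v₀² × sin²(θ) / (2g) = 30.0² × sin(40°)² / (2 × 9.81) = 900.0 × 0.413176 / 19.62 = 18.95 m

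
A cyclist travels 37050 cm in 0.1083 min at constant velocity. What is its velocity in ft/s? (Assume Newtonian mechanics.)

d = 37050 cm × 0.01 = 370.5 m
t = 0.1083 min × 60.0 = 6.498 s
v = d / t = 370.5 / 6.498 = 57.0175 m/s
v = 57.0175 m/s / 0.3048 = 187.1 ft/s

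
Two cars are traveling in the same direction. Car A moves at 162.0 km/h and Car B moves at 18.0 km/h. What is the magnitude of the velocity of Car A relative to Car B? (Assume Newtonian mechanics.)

v_rel = |v_A - v_B| = |162.0 - 18.0| = 144.0 km/h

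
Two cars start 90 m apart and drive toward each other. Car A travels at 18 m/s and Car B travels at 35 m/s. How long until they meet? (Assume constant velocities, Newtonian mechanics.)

Combined speed: v_combined = 18 + 35 = 53 m/s
Time to meet: t = d/v_combined = 90/53 = 1.7 s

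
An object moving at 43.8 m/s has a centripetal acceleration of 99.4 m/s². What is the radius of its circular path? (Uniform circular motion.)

r = v²/a_c = 43.8²/99.4 = 19.3 m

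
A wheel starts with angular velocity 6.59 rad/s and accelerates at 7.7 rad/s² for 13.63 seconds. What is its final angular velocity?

ω = ω₀ + αt = 6.59 + 7.7 × 13.63 = 111.54 rad/s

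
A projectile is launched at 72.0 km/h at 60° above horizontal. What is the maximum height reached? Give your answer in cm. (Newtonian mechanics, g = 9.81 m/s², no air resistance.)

v₀ = 72.0 km/h × 0.2777777777777778 = 20.0 m/s
H = v₀² × sin²(θ) / (2g) = 20.0² × sin(60°)² / (2 × 9.81) = 400.0 × 0.75 / 19.62 = 15.2905 m
H = 15.2905 m / 0.01 = 1529 cm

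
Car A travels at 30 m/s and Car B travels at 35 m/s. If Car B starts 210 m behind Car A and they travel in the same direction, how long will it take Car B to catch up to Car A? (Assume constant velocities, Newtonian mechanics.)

Relative speed: v_rel = 35 - 30 = 5 m/s
Time to catch: t = d₀/v_rel = 210/5 = 42.0 s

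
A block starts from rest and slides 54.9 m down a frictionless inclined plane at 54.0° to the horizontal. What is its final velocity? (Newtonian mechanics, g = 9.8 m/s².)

a = g sin(θ) = 9.8 × sin(54.0°) = 7.9284 m/s²
v = √(2ad) = √(2 × 7.9284 × 54.9) = 29.5 m/s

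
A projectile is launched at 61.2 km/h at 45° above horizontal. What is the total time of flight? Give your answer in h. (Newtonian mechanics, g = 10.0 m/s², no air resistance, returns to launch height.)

v₀ = 61.2 km/h × 0.2777777777777778 = 17.0 m/s
T = 2 × v₀ × sin(θ) / g = 2 × 17.0 × sin(45°) / 10.0 = 2 × 17.0 × 0.707107 / 10.0 = 2.40416 s
T = 2.40416 s / 3600.0 = 0.0006678 h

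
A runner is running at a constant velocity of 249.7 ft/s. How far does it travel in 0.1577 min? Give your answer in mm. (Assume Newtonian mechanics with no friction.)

v = 249.7 ft/s × 0.3048 = 76.1086 m/s
t = 0.1577 min × 60.0 = 9.462 s
d = v × t = 76.1086 × 9.462 = 720.14 m
d = 720.14 m / 0.001 = 720100 mm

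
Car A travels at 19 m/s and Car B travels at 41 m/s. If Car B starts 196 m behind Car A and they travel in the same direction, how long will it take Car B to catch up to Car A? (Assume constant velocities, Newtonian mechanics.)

Relative speed: v_rel = 41 - 19 = 22 m/s
Time to catch: t = d₀/v_rel = 196/22 = 8.91 s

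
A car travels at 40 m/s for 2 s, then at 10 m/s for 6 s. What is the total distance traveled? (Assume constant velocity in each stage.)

d₁ = v₁t₁ = 40 × 2 = 80 m
d₂ = v₂t₂ = 10 × 6 = 60 m
d_total = 80 + 60 = 140 m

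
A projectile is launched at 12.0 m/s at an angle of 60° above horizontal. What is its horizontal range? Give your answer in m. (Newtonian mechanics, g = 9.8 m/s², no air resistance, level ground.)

R = v₀² × sin(2θ) / g = 12.0² × sin(2 × 60°) / 9.8 = 144.0 × 0.866025 / 9.8 = 12.73 m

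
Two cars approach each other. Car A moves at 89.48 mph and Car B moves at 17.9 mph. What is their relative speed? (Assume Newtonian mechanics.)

v_rel = v_A + v_B = 89.48 + 17.9 = 107.38 mph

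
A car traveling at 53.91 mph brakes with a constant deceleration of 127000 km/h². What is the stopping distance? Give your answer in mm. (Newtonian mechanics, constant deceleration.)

v₀ = 53.91 mph × 0.44704 = 24.0999 m/s
a = 127000 km/h² × 7.716049382716049e-05 = 9.79938 m/s²
d = v₀² / (2a) = 24.0999² / (2 × 9.79938) = 580.805 / 19.5988 = 29.6347 m
d = 29.6347 m / 0.001 = 29630 mm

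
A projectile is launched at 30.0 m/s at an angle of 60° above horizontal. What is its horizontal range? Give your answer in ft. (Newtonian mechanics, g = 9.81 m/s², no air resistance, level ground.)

R = v₀² × sin(2θ) / g = 30.0² × sin(2 × 60°) / 9.81 = 900.0 × 0.866025 / 9.81 = 79.4518 m
R = 79.4518 m / 0.3048 = 260.7 ft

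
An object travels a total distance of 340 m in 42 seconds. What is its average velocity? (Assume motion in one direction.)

v_avg = Δd / Δt = 340 / 42 = 8.1 m/s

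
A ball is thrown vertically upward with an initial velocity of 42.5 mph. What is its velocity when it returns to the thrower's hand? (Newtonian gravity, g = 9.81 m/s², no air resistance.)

By conservation of energy (no air resistance), the ball returns to the throw height with the same speed as launch, but directed downward.
|v_ground| = v₀ = 42.5 mph
v_ground = 42.5 mph (downward)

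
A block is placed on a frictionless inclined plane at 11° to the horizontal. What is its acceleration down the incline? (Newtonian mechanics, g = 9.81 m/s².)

a = g sin(θ) = 9.81 × sin(11°) = 9.81 × 0.1908 = 1.87 m/s²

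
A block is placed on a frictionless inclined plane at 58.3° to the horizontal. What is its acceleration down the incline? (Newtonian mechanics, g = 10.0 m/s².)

a = g sin(θ) = 10.0 × sin(58.3°) = 10.0 × 0.8508 = 8.51 m/s²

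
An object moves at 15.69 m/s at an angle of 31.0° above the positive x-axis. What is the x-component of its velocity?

vₓ = v cos(θ) = 15.69 × cos(31.0°) = 13.45 m/s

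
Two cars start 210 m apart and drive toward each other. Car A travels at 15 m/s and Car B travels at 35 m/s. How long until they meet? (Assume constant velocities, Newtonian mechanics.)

Combined speed: v_combined = 15 + 35 = 50 m/s
Time to meet: t = d/v_combined = 210/50 = 4.2 s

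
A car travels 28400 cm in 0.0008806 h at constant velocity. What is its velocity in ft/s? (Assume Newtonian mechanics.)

d = 28400 cm × 0.01 = 284.0 m
t = 0.0008806 h × 3600.0 = 3.17016 s
v = d / t = 284.0 / 3.17016 = 89.5854 m/s
v = 89.5854 m/s / 0.3048 = 293.9 ft/s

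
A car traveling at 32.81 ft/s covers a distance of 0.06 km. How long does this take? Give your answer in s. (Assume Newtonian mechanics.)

d = 0.06 km × 1000.0 = 60.0 m
v = 32.81 ft/s × 0.3048 = 10.0005 m/s
t = d / v = 60.0 / 10.0005 = 6.0 s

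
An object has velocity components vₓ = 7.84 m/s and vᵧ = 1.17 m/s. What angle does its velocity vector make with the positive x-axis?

θ = arctan(vᵧ/vₓ) = arctan(1.17/7.84) = 8.49°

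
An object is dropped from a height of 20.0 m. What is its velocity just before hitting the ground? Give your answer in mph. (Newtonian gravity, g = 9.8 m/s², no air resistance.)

v = √(2gh) = √(2 × 9.8 × 20.0) = 19.799 m/s
v = 19.799 m/s / 0.44704 = 44.29 mph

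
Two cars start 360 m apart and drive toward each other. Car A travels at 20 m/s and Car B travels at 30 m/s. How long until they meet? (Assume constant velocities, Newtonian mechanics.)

Combined speed: v_combined = 20 + 30 = 50 m/s
Time to meet: t = d/v_combined = 360/50 = 7.2 s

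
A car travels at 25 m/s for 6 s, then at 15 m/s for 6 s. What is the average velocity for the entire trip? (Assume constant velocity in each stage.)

d₁ = v₁t₁ = 25 × 6 = 150 m
d₂ = v₂t₂ = 15 × 6 = 90 m
d_total = 240 m, t_total = 12 s
v_avg = d_total/t_total = 240/12 = 20.0 m/s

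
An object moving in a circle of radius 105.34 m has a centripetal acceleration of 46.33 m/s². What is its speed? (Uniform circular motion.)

v = √(a_c × r) = √(46.33 × 105.34) = 69.86 m/s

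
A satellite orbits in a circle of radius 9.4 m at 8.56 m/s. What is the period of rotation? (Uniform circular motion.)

T = 2πr/v = 2π×9.4/8.56 = 6.9 s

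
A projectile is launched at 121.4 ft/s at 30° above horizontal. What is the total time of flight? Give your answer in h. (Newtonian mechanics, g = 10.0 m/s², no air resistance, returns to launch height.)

v₀ = 121.4 ft/s × 0.3048 = 37.0027 m/s
T = 2 × v₀ × sin(θ) / g = 2 × 37.0027 × sin(30°) / 10.0 = 2 × 37.0027 × 0.5 / 10.0 = 3.70027 s
T = 3.70027 s / 3600.0 = 0.001028 h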